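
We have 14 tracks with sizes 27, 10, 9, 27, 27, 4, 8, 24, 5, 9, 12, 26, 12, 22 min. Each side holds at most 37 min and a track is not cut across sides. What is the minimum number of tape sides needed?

7

Total = 27 + 27 + 27 + 26 + 24 + 22 + 12 + 12 + 10 + 9 + 9 + 8 + 5 + 4 = 222 min.
Lower bound: ⌈222/37⌉ = 6 tape sides.
A packing using 7 tape sides:
  side 1: 27 + 10 = 37
  side 2: 27 + 9 = 36
  side 3: 27 + 9 = 36
  side 4: 26 + 8 = 34
  side 5: 24 + 12 = 36
  side 6: 22 + 12 = 34
  side 7: 5 + 4 = 9
No arrangement into 6 tape sides stays within capacity, so 7 is optimal.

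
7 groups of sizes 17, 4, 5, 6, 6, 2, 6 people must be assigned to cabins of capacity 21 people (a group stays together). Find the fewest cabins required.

3

Total = 17 + 6 + 6 + 6 + 5 + 4 + 2 = 46 people.
Lower bound: ⌈46/21⌉ = 3 cabins.
A packing using 3 cabins:
  cabin 1: 17 + 4 = 21
  cabin 2: 6 + 6 + 6 + 2 = 20
  cabin 3: 5 = 5
This matches the lower bound, so 3 is optimal.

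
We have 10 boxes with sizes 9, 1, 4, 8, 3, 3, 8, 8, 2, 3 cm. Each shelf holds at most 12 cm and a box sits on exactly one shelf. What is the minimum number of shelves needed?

5

Total = 9 + 8 + 8 + 8 + 4 + 3 + 3 + 3 + 2 + 1 = 49 cm.
Lower bound: ⌈49/12⌉ = 5 shelves.
A packing using 5 shelves:
  shelf 1: 9 + 3 = 12
  shelf 2: 8 + 4 = 12
  shelf 3: 8 + 3 + 1 = 12
  shelf 4: 8 + 3 = 11
  shelf 5: 2 = 2
This matches the lower bound, so 5 is optimal.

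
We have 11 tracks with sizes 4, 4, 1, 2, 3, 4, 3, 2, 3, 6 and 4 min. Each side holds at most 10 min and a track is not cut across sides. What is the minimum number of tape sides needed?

4

Total = 6 + 4 + 4 + 4 + 4 + 3 + 3 + 3 + 2 + 2 + 1 = 36 min.
Lower bound: ⌈36/10⌉ = 4 tape sides.
A packing using 4 tape sides:
  side 1: 6 + 4 = 10
  side 2: 4 + 4 + 2 = 10
  side 3: 4 + 3 + 3 = 10
  side 4: 3 + 2 + 1 = 6
This matches the lower bound, so 4 is optimal.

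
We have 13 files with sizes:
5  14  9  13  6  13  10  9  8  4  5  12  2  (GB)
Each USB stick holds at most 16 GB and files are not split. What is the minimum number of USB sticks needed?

Total = 14 + 13 + 13 + 12 + 10 + 9 + 9 + 8 + 6 + 5 + 5 + 4 + 2 = 110 GB.
Lower bound: ⌈110/16⌉ = 7 USB sticks.
A packing using 8 USB sticks:
  USB stick 1: 14 + 2 = 16
  USB stick 2: 13 = 13
  USB stick 3: 13 = 13
  USB stick 4: 12 + 4 = 16
  USB stick 5: 10 + 6 = 16
  USB stick 6: 9 + 5 = 14
  USB stick 7: 9 + 5 = 14
  USB stick 8: 8 = 8
No arrangement into 7 USB sticks stays within capacity, so 8 is optimal.

8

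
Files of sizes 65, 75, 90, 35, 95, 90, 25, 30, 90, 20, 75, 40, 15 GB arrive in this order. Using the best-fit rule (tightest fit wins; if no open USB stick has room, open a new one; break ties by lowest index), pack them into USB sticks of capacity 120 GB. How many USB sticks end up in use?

7

  65 → USB stick 1 (new)  [load 65/120]
  75 → USB stick 2 (new)  [load 75/120]
  90 → USB stick 3 (new)  [load 90/120]
  35 → USB stick 2  [load 110/120]
  95 → USB stick 4 (new)  [load 95/120]
  90 → USB stick 5 (new)  [load 90/120]
  25 → USB stick 4  [load 120/120]
  30 → USB stick 3  [load 120/120]
  90 → USB stick 6 (new)  [load 90/120]
  20 → USB stick 5  [load 110/120]
  75 → USB stick 7 (new)  [load 75/120]
  40 → USB stick 7  [load 115/120]
  15 → USB stick 6  [load 105/120]
7 USB sticks opened.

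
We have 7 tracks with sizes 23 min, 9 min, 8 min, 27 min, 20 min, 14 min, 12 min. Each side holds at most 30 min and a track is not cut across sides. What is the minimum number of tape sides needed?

5

Total = 27 + 23 + 20 + 14 + 12 + 9 + 8 = 113 min.
Lower bound: ⌈113/30⌉ = 4 tape sides.
A packing using 5 tape sides:
  side 1: 27 = 27
  side 2: 23 = 23
  side 3: 20 + 9 = 29
  side 4: 14 + 12 = 26
  side 5: 8 = 8
No arrangement into 4 tape sides stays within capacity, so 5 is optimal.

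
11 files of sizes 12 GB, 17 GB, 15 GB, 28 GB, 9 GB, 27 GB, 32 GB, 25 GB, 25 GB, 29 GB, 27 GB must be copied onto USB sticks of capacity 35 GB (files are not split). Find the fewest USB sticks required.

9

Total = 32 + 29 + 28 + 27 + 27 + 25 + 25 + 17 + 15 + 12 + 9 = 246 GB.
Lower bound: ⌈246/35⌉ = 8 USB sticks.
A packing using 9 USB sticks:
  USB stick 1: 32 = 32
  USB stick 2: 29 = 29
  USB stick 3: 28 = 28
  USB stick 4: 27 = 27
  USB stick 5: 27 = 27
  USB stick 6: 25 + 9 = 34
  USB stick 7: 25 = 25
  USB stick 8: 17 + 15 = 32
  USB stick 9: 12 = 12
No arrangement into 8 USB sticks stays within capacity, so 9 is optimal.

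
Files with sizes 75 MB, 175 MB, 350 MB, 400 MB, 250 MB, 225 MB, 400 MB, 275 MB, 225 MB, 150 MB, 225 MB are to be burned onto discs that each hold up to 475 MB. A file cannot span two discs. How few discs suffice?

Total = 400 + 400 + 350 + 275 + 250 + 225 + 225 + 225 + 175 + 150 + 75 = 2750 MB.
Lower bound: ⌈2750/475⌉ = 6 discs.
A packing using 7 discs:
  disc 1: 400 + 75 = 475
  disc 2: 400 = 400
  disc 3: 350 = 350
  disc 4: 275 + 175 = 450
  disc 5: 250 + 225 = 475
  disc 6: 225 + 225 = 450
  disc 7: 150 = 150
No arrangement into 6 discs stays within capacity, so 7 is optimal.

7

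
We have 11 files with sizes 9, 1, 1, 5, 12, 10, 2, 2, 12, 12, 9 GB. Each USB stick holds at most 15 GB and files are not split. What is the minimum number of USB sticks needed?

Total = 12 + 12 + 12 + 10 + 9 + 9 + 5 + 2 + 2 + 1 + 1 = 75 GB.
Lower bound: ⌈75/15⌉ = 5 USB sticks.
Also, 6 files each exceed 15/2 GB, and no two of those can share a USB stick, so at least 6 USB sticks are needed.
A packing using 6 USB sticks:
  USB stick 1: 12 + 2 + 1 = 15
  USB stick 2: 12 + 2 + 1 = 15
  USB stick 3: 12 = 12
  USB stick 4: 10 + 5 = 15
  USB stick 5: 9 = 9
  USB stick 6: 9 = 9
This matches the lower bound, so 6 is optimal.

6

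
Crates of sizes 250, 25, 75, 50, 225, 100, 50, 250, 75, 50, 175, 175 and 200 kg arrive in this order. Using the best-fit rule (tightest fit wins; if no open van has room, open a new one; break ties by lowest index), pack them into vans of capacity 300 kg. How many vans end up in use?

7

  250 → van 1 (new)  [load 250/300]
  25 → van 1  [load 275/300]
  75 → van 2 (new)  [load 75/300]
  50 → van 2  [load 125/300]
  225 → van 3 (new)  [load 225/300]
  100 → van 2  [load 225/300]
  50 → van 2  [load 275/300]
  250 → van 4 (new)  [load 250/300]
  75 → van 3  [load 300/300]
  50 → van 4  [load 300/300]
  175 → van 5 (new)  [load 175/300]
  175 → van 6 (new)  [load 175/300]
  200 → van 7 (new)  [load 200/300]
7 vans opened.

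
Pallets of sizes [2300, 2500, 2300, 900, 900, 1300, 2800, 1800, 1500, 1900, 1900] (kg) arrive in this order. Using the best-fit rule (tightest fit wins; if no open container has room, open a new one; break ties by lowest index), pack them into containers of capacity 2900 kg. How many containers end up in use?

  2300 → container 1 (new)  [load 2300/2900]
  2500 → container 2 (new)  [load 2500/2900]
  2300 → container 3 (new)  [load 2300/2900]
  900 → container 4 (new)  [load 900/2900]
  900 → container 4  [load 1800/2900]
  1300 → container 5 (new)  [load 1300/2900]
  2800 → container 6 (new)  [load 2800/2900]
  1800 → container 7 (new)  [load 1800/2900]
  1500 → container 5  [load 2800/2900]
  1900 → container 8 (new)  [load 1900/2900]
  1900 → container 9 (new)  [load 1900/2900]
9 containers opened.

9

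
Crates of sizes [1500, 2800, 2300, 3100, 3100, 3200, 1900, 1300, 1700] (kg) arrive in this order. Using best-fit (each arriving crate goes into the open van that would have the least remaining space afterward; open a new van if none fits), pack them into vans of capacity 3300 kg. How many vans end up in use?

7

  1500 → van 1 (new)  [load 1500/3300]
  2800 → van 2 (new)  [load 2800/3300]
  2300 → van 3 (new)  [load 2300/3300]
  3100 → van 4 (new)  [load 3100/3300]
  3100 → van 5 (new)  [load 3100/3300]
  3200 → van 6 (new)  [load 3200/3300]
  1900 → van 7 (new)  [load 1900/3300]
  1300 → van 7  [load 3200/3300]
  1700 → van 1  [load 3200/3300]
7 vans opened.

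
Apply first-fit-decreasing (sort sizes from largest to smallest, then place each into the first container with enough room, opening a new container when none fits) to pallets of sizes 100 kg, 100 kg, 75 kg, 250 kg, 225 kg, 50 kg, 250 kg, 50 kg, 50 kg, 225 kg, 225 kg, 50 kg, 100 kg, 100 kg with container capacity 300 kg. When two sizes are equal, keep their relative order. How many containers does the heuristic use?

Sorted descending: 250, 250, 225, 225, 225, 100, 100, 100, 100, 75, 50, 50, 50, 50.
  250 → container 1 (new)  [load 250/300]
  250 → container 2 (new)  [load 250/300]
  225 → container 3 (new)  [load 225/300]
  225 → container 4 (new)  [load 225/300]
  225 → container 5 (new)  [load 225/300]
  100 → container 6 (new)  [load 100/300]
  100 → container 6  [load 200/300]
  100 → container 6  [load 300/300]
  100 → container 7 (new)  [load 100/300]
  75 → container 3  [load 300/300]
  50 → container 1  [load 300/300]
  50 → container 2  [load 300/300]
  50 → container 4  [load 275/300]
  50 → container 5  [load 275/300]
7 containers opened.

7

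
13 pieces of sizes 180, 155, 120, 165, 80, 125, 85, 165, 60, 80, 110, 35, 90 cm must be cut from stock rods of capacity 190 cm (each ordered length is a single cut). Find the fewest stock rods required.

Total = 180 + 165 + 165 + 155 + 125 + 120 + 110 + 90 + 85 + 80 + 80 + 60 + 35 = 1450 cm.
Lower bound: ⌈1450/190⌉ = 8 stock rods.
A packing using 9 stock rods:
  stock rod 1: 180 = 180
  stock rod 2: 165 = 165
  stock rod 3: 165 = 165
  stock rod 4: 155 + 35 = 190
  stock rod 5: 125 + 60 = 185
  stock rod 6: 120 = 120
  stock rod 7: 110 + 80 = 190
  stock rod 8: 90 + 85 = 175
  stock rod 9: 80 = 80
No arrangement into 8 stock rods stays within capacity, so 9 is optimal.

9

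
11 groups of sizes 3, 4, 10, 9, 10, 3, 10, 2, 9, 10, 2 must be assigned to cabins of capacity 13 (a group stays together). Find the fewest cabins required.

Total = 10 + 10 + 10 + 10 + 9 + 9 + 4 + 3 + 3 + 2 + 2 = 72.
Lower bound: ⌈72/13⌉ = 6 cabins.
A packing using 6 cabins:
  cabin 1: 10 + 3 = 13
  cabin 2: 10 + 3 = 13
  cabin 3: 10 + 2 = 12
  cabin 4: 10 + 2 = 12
  cabin 5: 9 + 4 = 13
  cabin 6: 9 = 9
This matches the lower bound, so 6 is optimal.

6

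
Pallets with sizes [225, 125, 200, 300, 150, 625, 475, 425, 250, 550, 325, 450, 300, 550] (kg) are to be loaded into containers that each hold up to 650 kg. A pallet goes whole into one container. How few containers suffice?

9

Total = 625 + 550 + 550 + 475 + 450 + 425 + 325 + 300 + 300 + 250 + 225 + 200 + 150 + 125 = 4950 kg.
Lower bound: ⌈4950/650⌉ = 8 containers.
A packing using 9 containers:
  container 1: 625 = 625
  container 2: 550 = 550
  container 3: 550 = 550
  container 4: 475 + 150 = 625
  container 5: 450 + 200 = 650
  container 6: 425 + 225 = 650
  container 7: 325 + 300 = 625
  container 8: 300 + 250 = 550
  container 9: 125 = 125
No arrangement into 8 containers stays within capacity, so 9 is optimal.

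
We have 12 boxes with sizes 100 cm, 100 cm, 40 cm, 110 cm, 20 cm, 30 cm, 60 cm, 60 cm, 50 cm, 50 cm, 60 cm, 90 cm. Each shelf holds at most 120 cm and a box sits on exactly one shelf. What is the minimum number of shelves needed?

Total = 110 + 100 + 100 + 90 + 60 + 60 + 60 + 50 + 50 + 40 + 30 + 20 = 770 cm.
Lower bound: ⌈770/120⌉ = 7 shelves.
A packing using 7 shelves:
  shelf 1: 110 = 110
  shelf 2: 100 + 20 = 120
  shelf 3: 100 = 100
  shelf 4: 90 + 30 = 120
  shelf 5: 60 + 60 = 120
  shelf 6: 60 + 50 = 110
  shelf 7: 50 + 40 = 90
This matches the lower bound, so 7 is optimal.

7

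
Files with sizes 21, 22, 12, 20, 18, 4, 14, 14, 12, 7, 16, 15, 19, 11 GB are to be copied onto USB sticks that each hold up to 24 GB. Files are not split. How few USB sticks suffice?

Total = 22 + 21 + 20 + 19 + 18 + 16 + 15 + 14 + 14 + 12 + 12 + 11 + 7 + 4 = 205 GB.
Lower bound: ⌈205/24⌉ = 9 USB sticks.
A packing using 11 USB sticks:
  USB stick 1: 22 = 22
  USB stick 2: 21 = 21
  USB stick 3: 20 + 4 = 24
  USB stick 4: 19 = 19
  USB stick 5: 18 = 18
  USB stick 6: 16 + 7 = 23
  USB stick 7: 15 = 15
  USB stick 8: 14 = 14
  USB stick 9: 14 = 14
  USB stick 10: 12 + 12 = 24
  USB stick 11: 11 = 11
No arrangement into 10 USB sticks stays within capacity, so 11 is optimal.

11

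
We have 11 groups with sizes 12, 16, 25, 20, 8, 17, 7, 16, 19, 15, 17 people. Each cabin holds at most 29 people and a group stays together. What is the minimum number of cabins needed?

Total = 25 + 20 + 19 + 17 + 17 + 16 + 16 + 15 + 12 + 8 + 7 = 172 people.
Lower bound: ⌈172/29⌉ = 6 cabins.
Also, 8 groups each exceed 29/2 people, and no two of those can share a cabin, so at least 8 cabins are needed.
A packing using 8 cabins:
  cabin 1: 25 = 25
  cabin 2: 20 + 8 = 28
  cabin 3: 19 + 7 = 26
  cabin 4: 17 + 12 = 29
  cabin 5: 17 = 17
  cabin 6: 16 = 16
  cabin 7: 16 = 16
  cabin 8: 15 = 15
This matches the lower bound, so 8 is optimal.

8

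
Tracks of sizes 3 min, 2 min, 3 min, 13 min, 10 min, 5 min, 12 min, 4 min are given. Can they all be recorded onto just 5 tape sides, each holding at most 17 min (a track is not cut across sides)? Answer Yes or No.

A valid assignment using 4 tape sides:
  side 1: 13 + 4 = 17
  side 2: 12 + 5 = 17
  side 3: 10 + 3 + 3 = 16
  side 4: 2 = 2
That uses only 4 ≤ 5, so 5 tape sides are enough.

Yes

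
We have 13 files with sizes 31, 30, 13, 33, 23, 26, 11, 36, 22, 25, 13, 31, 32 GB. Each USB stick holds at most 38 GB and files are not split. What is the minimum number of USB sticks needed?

Total = 36 + 33 + 32 + 31 + 31 + 30 + 26 + 25 + 23 + 22 + 13 + 13 + 11 = 326 GB.
Lower bound: ⌈326/38⌉ = 9 USB sticks.
Also, 10 files each exceed 19 GB, and no two of those can share a USB stick, so at least 10 USB sticks are needed.
A packing using 10 USB sticks:
  USB stick 1: 36 = 36
  USB stick 2: 33 = 33
  USB stick 3: 32 = 32
  USB stick 4: 31 = 31
  USB stick 5: 31 = 31
  USB stick 6: 30 = 30
  USB stick 7: 26 + 11 = 37
  USB stick 8: 25 + 13 = 38
  USB stick 9: 23 + 13 = 36
  USB stick 10: 22 = 22
This matches the lower bound, so 10 is optimal.

10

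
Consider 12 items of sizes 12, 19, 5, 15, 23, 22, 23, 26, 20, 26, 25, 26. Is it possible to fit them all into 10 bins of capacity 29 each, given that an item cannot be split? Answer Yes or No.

A valid assignment using 10 bins:
  bin 1: 26 = 26
  bin 2: 26 = 26
  bin 3: 26 = 26
  bin 4: 25 = 25
  bin 5: 23 + 5 = 28
  bin 6: 23 = 23
  bin 7: 22 = 22
  bin 8: 20 = 20
  bin 9: 19 = 19
  bin 10: 15 + 12 = 27
Every load is within 29, so 10 bins suffice.

Yes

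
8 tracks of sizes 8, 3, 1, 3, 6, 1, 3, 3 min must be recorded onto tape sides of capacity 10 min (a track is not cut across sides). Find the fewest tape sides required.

3

Total = 8 + 6 + 3 + 3 + 3 + 3 + 1 + 1 = 28 min.
Lower bound: ⌈28/10⌉ = 3 tape sides.
A packing using 3 tape sides:
  side 1: 8 + 1 + 1 = 10
  side 2: 6 + 3 = 9
  side 3: 3 + 3 + 3 = 9
This matches the lower bound, so 3 is optimal.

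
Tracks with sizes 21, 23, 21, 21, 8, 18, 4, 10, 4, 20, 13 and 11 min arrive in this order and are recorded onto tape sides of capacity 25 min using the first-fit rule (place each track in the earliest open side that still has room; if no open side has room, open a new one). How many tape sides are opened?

  21 → side 1 (new)  [load 21/25]
  23 → side 2 (new)  [load 23/25]
  21 → side 3 (new)  [load 21/25]
  21 → side 4 (new)  [load 21/25]
  8 → side 5 (new)  [load 8/25]
  18 → side 6 (new)  [load 18/25]
  4 → side 1  [load 25/25]
  10 → side 5  [load 18/25]
  4 → side 3  [load 25/25]
  20 → side 7 (new)  [load 20/25]
  13 → side 8 (new)  [load 13/25]
  11 → side 8  [load 24/25]
8 tape sides opened.

8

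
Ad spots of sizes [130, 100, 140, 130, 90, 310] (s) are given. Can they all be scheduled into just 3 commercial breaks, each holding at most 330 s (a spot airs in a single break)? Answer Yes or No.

A valid assignment using 3 commercial breaks:
  break 1: 310 = 310
  break 2: 140 + 130 = 270
  break 3: 130 + 100 + 90 = 320
Every load is within 330 s, so 3 commercial breaks suffice.

Yes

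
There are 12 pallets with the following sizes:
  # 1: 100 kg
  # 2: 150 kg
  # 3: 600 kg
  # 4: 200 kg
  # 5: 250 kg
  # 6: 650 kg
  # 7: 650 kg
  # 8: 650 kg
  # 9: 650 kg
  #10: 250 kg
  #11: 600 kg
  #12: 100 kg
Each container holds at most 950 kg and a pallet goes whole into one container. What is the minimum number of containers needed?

6

Total = 650 + 650 + 650 + 650 + 600 + 600 + 250 + 250 + 200 + 150 + 100 + 100 = 4850 kg.
Lower bound: ⌈4850/950⌉ = 6 containers.
A packing using 6 containers:
  container 1: 650 + 250 = 900
  container 2: 650 + 250 = 900
  container 3: 650 + 200 + 100 = 950
  container 4: 650 + 150 + 100 = 900
  container 5: 600 = 600
  container 6: 600 = 600
This matches the lower bound, so 6 is optimal.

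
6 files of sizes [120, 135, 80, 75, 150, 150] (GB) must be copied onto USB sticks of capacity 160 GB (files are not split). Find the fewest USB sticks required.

5

Total = 150 + 150 + 135 + 120 + 80 + 75 = 710 GB.
Lower bound: ⌈710/160⌉ = 5 USB sticks.
A packing using 5 USB sticks:
  USB stick 1: 150 = 150
  USB stick 2: 150 = 150
  USB stick 3: 135 = 135
  USB stick 4: 120 = 120
  USB stick 5: 80 + 75 = 155
This matches the lower bound, so 5 is optimal.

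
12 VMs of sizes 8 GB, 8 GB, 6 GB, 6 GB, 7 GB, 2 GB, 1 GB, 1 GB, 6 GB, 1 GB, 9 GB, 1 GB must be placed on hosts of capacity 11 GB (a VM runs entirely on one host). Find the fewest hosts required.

Total = 9 + 8 + 8 + 7 + 6 + 6 + 6 + 2 + 1 + 1 + 1 + 1 = 56 GB.
Lower bound: ⌈56/11⌉ = 6 hosts.
Also, 7 VMs each exceed 11/2 GB, and no two of those can share a host, so at least 7 hosts are needed.
A packing using 7 hosts:
  host 1: 9 + 2 = 11
  host 2: 8 + 1 + 1 + 1 = 11
  host 3: 8 + 1 = 9
  host 4: 7 = 7
  host 5: 6 = 6
  host 6: 6 = 6
  host 7: 6 = 6
This matches the lower bound, so 7 is optimal.

7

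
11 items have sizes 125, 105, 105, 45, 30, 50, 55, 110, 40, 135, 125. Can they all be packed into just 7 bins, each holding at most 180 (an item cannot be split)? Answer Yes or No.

A valid assignment using 6 bins:
  bin 1: 135 + 45 = 180
  bin 2: 125 + 55 = 180
  bin 3: 125 + 50 = 175
  bin 4: 110 + 40 + 30 = 180
  bin 5: 105 = 105
  bin 6: 105 = 105
That uses only 6 ≤ 7, so 7 bins are enough.

Yes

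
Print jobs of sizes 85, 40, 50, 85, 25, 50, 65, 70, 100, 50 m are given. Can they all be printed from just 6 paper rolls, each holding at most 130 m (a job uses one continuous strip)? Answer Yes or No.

Yes

A valid assignment using 6 paper rolls:
  roll 1: 100 + 25 = 125
  roll 2: 85 + 40 = 125
  roll 3: 85 = 85
  roll 4: 70 + 50 = 120
  roll 5: 65 + 50 = 115
  roll 6: 50 = 50
Every load is within 130 m, so 6 paper rolls suffice.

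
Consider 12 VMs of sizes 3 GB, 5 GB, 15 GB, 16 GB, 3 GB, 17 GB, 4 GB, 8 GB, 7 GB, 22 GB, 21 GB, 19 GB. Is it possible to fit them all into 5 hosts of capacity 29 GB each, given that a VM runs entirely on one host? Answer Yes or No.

No

Total = 140 GB; ⌈140/29⌉ = 5.
6 VMs each exceed half the capacity and cannot share a host, forcing at least 6 hosts.
At least 6 hosts are required, but only 5 are allowed.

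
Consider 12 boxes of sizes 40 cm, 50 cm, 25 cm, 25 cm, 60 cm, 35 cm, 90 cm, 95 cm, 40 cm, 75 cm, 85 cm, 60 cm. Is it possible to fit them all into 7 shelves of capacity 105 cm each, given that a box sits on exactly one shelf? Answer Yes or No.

No

Total = 680 cm; ⌈680/105⌉ = 7.
The bound of 7 does not rule out 7, but exhaustive search shows no assignment into 7 shelves of capacity 105 cm exists — the minimum is 8.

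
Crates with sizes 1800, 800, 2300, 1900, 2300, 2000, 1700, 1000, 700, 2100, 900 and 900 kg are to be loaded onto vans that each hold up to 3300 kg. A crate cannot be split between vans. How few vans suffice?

Total = 2300 + 2300 + 2100 + 2000 + 1900 + 1800 + 1700 + 1000 + 900 + 900 + 800 + 700 = 18400 kg.
Lower bound: ⌈18400/3300⌉ = 6 vans.
Also, 7 crates each exceed 1650 kg, and no two of those can share a van, so at least 7 vans are needed.
A packing using 7 vans:
  van 1: 2300 + 1000 = 3300
  van 2: 2300 + 900 = 3200
  van 3: 2100 + 900 = 3000
  van 4: 2000 + 800 = 2800
  van 5: 1900 + 700 = 2600
  van 6: 1800 = 1800
  van 7: 1700 = 1700
This matches the lower bound, so 7 is optimal.

7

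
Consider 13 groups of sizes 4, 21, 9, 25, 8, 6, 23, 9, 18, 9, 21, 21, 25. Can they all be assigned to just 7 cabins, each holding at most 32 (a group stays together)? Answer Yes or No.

Yes

A valid assignment using 7 cabins:
  cabin 1: 25 + 6 = 31
  cabin 2: 25 + 4 = 29
  cabin 3: 23 + 9 = 32
  cabin 4: 21 + 9 = 30
  cabin 5: 21 + 9 = 30
  cabin 6: 21 + 8 = 29
  cabin 7: 18 = 18
Every load is within 32, so 7 cabins suffice.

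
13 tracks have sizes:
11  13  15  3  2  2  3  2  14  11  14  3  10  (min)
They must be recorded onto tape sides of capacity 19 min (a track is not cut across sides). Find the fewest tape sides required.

7

Total = 15 + 14 + 14 + 13 + 11 + 11 + 10 + 3 + 3 + 3 + 2 + 2 + 2 = 103 min.
Lower bound: ⌈103/19⌉ = 6 tape sides.
Also, 7 tracks each exceed 19/2 min, and no two of those can share a side, so at least 7 tape sides are needed.
A packing using 7 tape sides:
  side 1: 15 + 3 = 18
  side 2: 14 + 3 + 2 = 19
  side 3: 14 + 3 + 2 = 19
  side 4: 13 + 2 = 15
  side 5: 11 = 11
  side 6: 11 = 11
  side 7: 10 = 10
This matches the lower bound, so 7 is optimal.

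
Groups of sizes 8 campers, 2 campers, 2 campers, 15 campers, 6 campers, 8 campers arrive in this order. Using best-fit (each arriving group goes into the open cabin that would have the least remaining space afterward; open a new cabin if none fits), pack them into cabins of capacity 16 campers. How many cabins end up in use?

3

  8 → cabin 1 (new)  [load 8/16]
  2 → cabin 1  [load 10/16]
  2 → cabin 1  [load 12/16]
  15 → cabin 2 (new)  [load 15/16]
  6 → cabin 3 (new)  [load 6/16]
  8 → cabin 3  [load 14/16]
3 cabins opened.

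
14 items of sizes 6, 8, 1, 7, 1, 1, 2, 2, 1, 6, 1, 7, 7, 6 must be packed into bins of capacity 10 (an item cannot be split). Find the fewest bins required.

Total = 8 + 7 + 7 + 7 + 6 + 6 + 6 + 2 + 2 + 1 + 1 + 1 + 1 + 1 = 56.
Lower bound: ⌈56/10⌉ = 6 bins.
Also, 7 items each exceed 5, and no two of those can share a bin, so at least 7 bins are needed.
A packing using 7 bins:
  bin 1: 8 + 2 = 10
  bin 2: 7 + 2 + 1 = 10
  bin 3: 7 + 1 + 1 + 1 = 10
  bin 4: 7 + 1 = 8
  bin 5: 6 = 6
  bin 6: 6 = 6
  bin 7: 6 = 6
This matches the lower bound, so 7 is optimal.

7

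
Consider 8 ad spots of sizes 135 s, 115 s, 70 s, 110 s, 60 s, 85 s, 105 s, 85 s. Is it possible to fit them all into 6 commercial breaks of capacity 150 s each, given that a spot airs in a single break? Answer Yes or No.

No

Total = 765 s; ⌈765/150⌉ = 6.
The bound of 6 does not rule out 6, but exhaustive search shows no assignment into 6 commercial breaks of capacity 150 s exists — the minimum is 7.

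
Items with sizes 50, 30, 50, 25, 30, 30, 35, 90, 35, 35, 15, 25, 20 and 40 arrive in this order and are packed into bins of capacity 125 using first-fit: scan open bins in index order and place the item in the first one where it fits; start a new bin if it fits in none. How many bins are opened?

5

  50 → bin 1 (new)  [load 50/125]
  30 → bin 1  [load 80/125]
  50 → bin 2 (new)  [load 50/125]
  25 → bin 1  [load 105/125]
  30 → bin 2  [load 80/125]
  30 → bin 2  [load 110/125]
  35 → bin 3 (new)  [load 35/125]
  90 → bin 3  [load 125/125]
  35 → bin 4 (new)  [load 35/125]
  35 → bin 4  [load 70/125]
  15 → bin 1  [load 120/125]
  25 → bin 4  [load 95/125]
  20 → bin 4  [load 115/125]
  40 → bin 5 (new)  [load 40/125]
5 bins opened.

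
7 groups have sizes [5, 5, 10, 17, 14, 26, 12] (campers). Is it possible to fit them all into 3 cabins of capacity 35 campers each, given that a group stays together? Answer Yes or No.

Yes

A valid assignment using 3 cabins:
  cabin 1: 26 + 5 = 31
  cabin 2: 17 + 14 = 31
  cabin 3: 12 + 10 + 5 = 27
Every load is within 35 campers, so 3 cabins suffice.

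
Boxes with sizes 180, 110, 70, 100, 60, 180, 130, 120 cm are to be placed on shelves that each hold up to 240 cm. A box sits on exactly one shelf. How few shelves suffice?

5

Total = 180 + 180 + 130 + 120 + 110 + 100 + 70 + 60 = 950 cm.
Lower bound: ⌈950/240⌉ = 4 shelves.
A packing using 5 shelves:
  shelf 1: 180 + 60 = 240
  shelf 2: 180 = 180
  shelf 3: 130 + 110 = 240
  shelf 4: 120 + 100 = 220
  shelf 5: 70 = 70
No arrangement into 4 shelves stays within capacity, so 5 is optimal.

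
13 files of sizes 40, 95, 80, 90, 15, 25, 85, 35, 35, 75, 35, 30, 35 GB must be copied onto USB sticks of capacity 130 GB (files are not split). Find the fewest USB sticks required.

Total = 95 + 90 + 85 + 80 + 75 + 40 + 35 + 35 + 35 + 35 + 30 + 25 + 15 = 675 GB.
Lower bound: ⌈675/130⌉ = 6 USB sticks.
A packing using 6 USB sticks:
  USB stick 1: 95 + 35 = 130
  USB stick 2: 90 + 40 = 130
  USB stick 3: 85 + 35 = 120
  USB stick 4: 80 + 35 + 15 = 130
  USB stick 5: 75 + 35 = 110
  USB stick 6: 30 + 25 = 55
This matches the lower bound, so 6 is optimal.

6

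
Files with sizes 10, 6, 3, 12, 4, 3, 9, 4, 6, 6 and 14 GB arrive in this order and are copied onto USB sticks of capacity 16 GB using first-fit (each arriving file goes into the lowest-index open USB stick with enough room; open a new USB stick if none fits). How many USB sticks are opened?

  10 → USB stick 1 (new)  [load 10/16]
  6 → USB stick 1  [load 16/16]
  3 → USB stick 2 (new)  [load 3/16]
  12 → USB stick 2  [load 15/16]
  4 → USB stick 3 (new)  [load 4/16]
  3 → USB stick 3  [load 7/16]
  9 → USB stick 3  [load 16/16]
  4 → USB stick 4 (new)  [load 4/16]
  6 → USB stick 4  [load 10/16]
  6 → USB stick 4  [load 16/16]
  14 → USB stick 5 (new)  [load 14/16]
5 USB sticks opened.

5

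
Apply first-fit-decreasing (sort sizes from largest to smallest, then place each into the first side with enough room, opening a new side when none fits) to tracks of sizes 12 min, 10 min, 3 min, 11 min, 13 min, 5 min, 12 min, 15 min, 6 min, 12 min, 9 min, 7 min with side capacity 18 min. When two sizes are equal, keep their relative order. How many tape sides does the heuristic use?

Sorted descending: 15, 13, 12, 12, 12, 11, 10, 9, 7, 6, 5, 3.
  15 → side 1 (new)  [load 15/18]
  13 → side 2 (new)  [load 13/18]
  12 → side 3 (new)  [load 12/18]
  12 → side 4 (new)  [load 12/18]
  12 → side 5 (new)  [load 12/18]
  11 → side 6 (new)  [load 11/18]
  10 → side 7 (new)  [load 10/18]
  9 → side 8 (new)  [load 9/18]
  7 → side 6  [load 18/18]
  6 → side 3  [load 18/18]
  5 → side 2  [load 18/18]
  3 → side 1  [load 18/18]
8 tape sides opened.

8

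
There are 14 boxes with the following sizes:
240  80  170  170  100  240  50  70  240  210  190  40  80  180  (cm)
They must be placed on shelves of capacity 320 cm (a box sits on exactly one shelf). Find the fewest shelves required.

Total = 240 + 240 + 240 + 210 + 190 + 180 + 170 + 170 + 100 + 80 + 80 + 70 + 50 + 40 = 2060 cm.
Lower bound: ⌈2060/320⌉ = 7 shelves.
Also, 8 boxes each exceed 160 cm, and no two of those can share a shelf, so at least 8 shelves are needed.
A packing using 8 shelves:
  shelf 1: 240 + 80 = 320
  shelf 2: 240 + 80 = 320
  shelf 3: 240 + 70 = 310
  shelf 4: 210 + 100 = 310
  shelf 5: 190 + 50 + 40 = 280
  shelf 6: 180 = 180
  shelf 7: 170 = 170
  shelf 8: 170 = 170
This matches the lower bound, so 8 is optimal.

8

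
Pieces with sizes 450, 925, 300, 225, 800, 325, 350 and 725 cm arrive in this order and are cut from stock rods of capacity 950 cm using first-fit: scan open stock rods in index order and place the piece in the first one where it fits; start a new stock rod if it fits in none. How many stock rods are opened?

5

  450 → stock rod 1 (new)  [load 450/950]
  925 → stock rod 2 (new)  [load 925/950]
  300 → stock rod 1  [load 750/950]
  225 → stock rod 3 (new)  [load 225/950]
  800 → stock rod 4 (new)  [load 800/950]
  325 → stock rod 3  [load 550/950]
  350 → stock rod 3  [load 900/950]
  725 → stock rod 5 (new)  [load 725/950]
5 stock rods opened.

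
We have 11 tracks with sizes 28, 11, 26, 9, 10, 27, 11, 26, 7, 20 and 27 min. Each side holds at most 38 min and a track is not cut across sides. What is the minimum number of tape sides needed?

Total = 28 + 27 + 27 + 26 + 26 + 20 + 11 + 11 + 10 + 9 + 7 = 202 min.
Lower bound: ⌈202/38⌉ = 6 tape sides.
A packing using 6 tape sides:
  side 1: 28 + 10 = 38
  side 2: 27 + 11 = 38
  side 3: 27 + 11 = 38
  side 4: 26 + 9 = 35
  side 5: 26 + 7 = 33
  side 6: 20 = 20
This matches the lower bound, so 6 is optimal.

6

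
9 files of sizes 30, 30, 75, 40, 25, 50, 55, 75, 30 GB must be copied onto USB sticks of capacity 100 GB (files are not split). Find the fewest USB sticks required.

Total = 75 + 75 + 55 + 50 + 40 + 30 + 30 + 30 + 25 = 410 GB.
Lower bound: ⌈410/100⌉ = 5 USB sticks.
A packing using 5 USB sticks:
  USB stick 1: 75 + 25 = 100
  USB stick 2: 75 = 75
  USB stick 3: 55 + 40 = 95
  USB stick 4: 50 + 30 = 80
  USB stick 5: 30 + 30 = 60
This matches the lower bound, so 5 is optimal.

5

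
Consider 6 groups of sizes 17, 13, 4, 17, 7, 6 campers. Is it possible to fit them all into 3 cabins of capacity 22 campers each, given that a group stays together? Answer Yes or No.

Total = 64 campers; ⌈64/22⌉ = 3.
The bound of 3 does not rule out 3, but exhaustive search shows no assignment into 3 cabins of capacity 22 campers exists — the minimum is 4.

No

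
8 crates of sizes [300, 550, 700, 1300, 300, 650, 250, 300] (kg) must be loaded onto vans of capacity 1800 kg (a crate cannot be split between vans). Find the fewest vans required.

3

Total = 1300 + 700 + 650 + 550 + 300 + 300 + 300 + 250 = 4350 kg.
Lower bound: ⌈4350/1800⌉ = 3 vans.
A packing using 3 vans:
  van 1: 1300 + 300 = 1600
  van 2: 700 + 650 + 300 = 1650
  van 3: 550 + 300 + 250 = 1100
This matches the lower bound, so 3 is optimal.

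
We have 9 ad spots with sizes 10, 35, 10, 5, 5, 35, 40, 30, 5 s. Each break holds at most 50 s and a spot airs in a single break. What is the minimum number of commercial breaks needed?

Total = 40 + 35 + 35 + 30 + 10 + 10 + 5 + 5 + 5 = 175 s.
Lower bound: ⌈175/50⌉ = 4 commercial breaks.
A packing using 4 commercial breaks:
  break 1: 40 + 10 = 50
  break 2: 35 + 10 + 5 = 50
  break 3: 35 + 5 + 5 = 45
  break 4: 30 = 30
This matches the lower bound, so 4 is optimal.

4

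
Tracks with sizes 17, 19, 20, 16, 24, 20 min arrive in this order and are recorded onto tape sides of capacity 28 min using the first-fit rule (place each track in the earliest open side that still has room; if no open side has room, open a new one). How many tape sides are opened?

6

  17 → side 1 (new)  [load 17/28]
  19 → side 2 (new)  [load 19/28]
  20 → side 3 (new)  [load 20/28]
  16 → side 4 (new)  [load 16/28]
  24 → side 5 (new)  [load 24/28]
  20 → side 6 (new)  [load 20/28]
6 tape sides opened.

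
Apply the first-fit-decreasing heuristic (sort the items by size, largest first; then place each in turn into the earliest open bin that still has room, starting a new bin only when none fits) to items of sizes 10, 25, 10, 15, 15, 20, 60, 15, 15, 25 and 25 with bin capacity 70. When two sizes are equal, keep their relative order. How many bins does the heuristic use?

Sorted descending: 60, 25, 25, 25, 20, 15, 15, 15, 15, 10, 10.
  60 → bin 1 (new)  [load 60/70]
  25 → bin 2 (new)  [load 25/70]
  25 → bin 2  [load 50/70]
  25 → bin 3 (new)  [load 25/70]
  20 → bin 2  [load 70/70]
  15 → bin 3  [load 40/70]
  15 → bin 3  [load 55/70]
  15 → bin 3  [load 70/70]
  15 → bin 4 (new)  [load 15/70]
  10 → bin 1  [load 70/70]
  10 → bin 4  [load 25/70]
4 bins opened.

4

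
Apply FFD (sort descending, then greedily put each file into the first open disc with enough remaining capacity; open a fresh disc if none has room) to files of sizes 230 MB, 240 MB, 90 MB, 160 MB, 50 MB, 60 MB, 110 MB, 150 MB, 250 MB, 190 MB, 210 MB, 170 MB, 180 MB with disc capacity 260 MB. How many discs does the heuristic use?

9

Sorted descending: 250, 240, 230, 210, 190, 180, 170, 160, 150, 110, 90, 60, 50.
  250 → disc 1 (new)  [load 250/260]
  240 → disc 2 (new)  [load 240/260]
  230 → disc 3 (new)  [load 230/260]
  210 → disc 4 (new)  [load 210/260]
  190 → disc 5 (new)  [load 190/260]
  180 → disc 6 (new)  [load 180/260]
  170 → disc 7 (new)  [load 170/260]
  160 → disc 8 (new)  [load 160/260]
  150 → disc 9 (new)  [load 150/260]
  110 → disc 9  [load 260/260]
  90 → disc 7  [load 260/260]
  60 → disc 5  [load 250/260]
  50 → disc 4  [load 260/260]
9 discs opened.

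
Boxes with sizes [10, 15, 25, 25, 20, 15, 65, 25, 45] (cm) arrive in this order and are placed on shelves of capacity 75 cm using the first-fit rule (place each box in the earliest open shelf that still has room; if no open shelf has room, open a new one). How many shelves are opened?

  10 → shelf 1 (new)  [load 10/75]
  15 → shelf 1  [load 25/75]
  25 → shelf 1  [load 50/75]
  25 → shelf 1  [load 75/75]
  20 → shelf 2 (new)  [load 20/75]
  15 → shelf 2  [load 35/75]
  65 → shelf 3 (new)  [load 65/75]
  25 → shelf 2  [load 60/75]
  45 → shelf 4 (new)  [load 45/75]
4 shelves opened.

4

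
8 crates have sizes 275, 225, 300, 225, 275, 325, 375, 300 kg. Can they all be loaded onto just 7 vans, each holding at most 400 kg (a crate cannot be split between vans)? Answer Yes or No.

Total = 2300 kg; ⌈2300/400⌉ = 6.
8 crates each exceed half the capacity and cannot share a van, forcing at least 8 vans.
At least 8 vans are required, but only 7 are allowed.

No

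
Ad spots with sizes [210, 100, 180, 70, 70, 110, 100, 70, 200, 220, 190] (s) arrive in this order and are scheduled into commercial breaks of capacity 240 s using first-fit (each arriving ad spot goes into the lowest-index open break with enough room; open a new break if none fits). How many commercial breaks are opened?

  210 → break 1 (new)  [load 210/240]
  100 → break 2 (new)  [load 100/240]
  180 → break 3 (new)  [load 180/240]
  70 → break 2  [load 170/240]
  70 → break 2  [load 240/240]
  110 → break 4 (new)  [load 110/240]
  100 → break 4  [load 210/240]
  70 → break 5 (new)  [load 70/240]
  200 → break 6 (new)  [load 200/240]
  220 → break 7 (new)  [load 220/240]
  190 → break 8 (new)  [load 190/240]
8 commercial breaks opened.

8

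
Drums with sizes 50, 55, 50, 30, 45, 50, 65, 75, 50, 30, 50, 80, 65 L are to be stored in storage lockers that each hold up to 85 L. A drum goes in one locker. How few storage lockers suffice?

Total = 80 + 75 + 65 + 65 + 55 + 50 + 50 + 50 + 50 + 50 + 45 + 30 + 30 = 695 L.
Lower bound: ⌈695/85⌉ = 9 storage lockers.
Also, 11 drums each exceed 85/2 L, and no two of those can share a locker, so at least 11 storage lockers are needed.
A packing using 11 storage lockers:
  locker 1: 80 = 80
  locker 2: 75 = 75
  locker 3: 65 = 65
  locker 4: 65 = 65
  locker 5: 55 + 30 = 85
  locker 6: 50 + 30 = 80
  locker 7: 50 = 50
  locker 8: 50 = 50
  locker 9: 50 = 50
  locker 10: 50 = 50
  locker 11: 45 = 45
This matches the lower bound, so 11 is optimal.

11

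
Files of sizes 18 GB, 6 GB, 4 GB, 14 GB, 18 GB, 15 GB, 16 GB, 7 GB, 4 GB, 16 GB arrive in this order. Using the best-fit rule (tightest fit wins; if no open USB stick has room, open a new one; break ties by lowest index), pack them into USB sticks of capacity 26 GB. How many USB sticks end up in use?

6

  18 → USB stick 1 (new)  [load 18/26]
  6 → USB stick 1  [load 24/26]
  4 → USB stick 2 (new)  [load 4/26]
  14 → USB stick 2  [load 18/26]
  18 → USB stick 3 (new)  [load 18/26]
  15 → USB stick 4 (new)  [load 15/26]
  16 → USB stick 5 (new)  [load 16/26]
  7 → USB stick 2  [load 25/26]
  4 → USB stick 3  [load 22/26]
  16 → USB stick 6 (new)  [load 16/26]
6 USB sticks opened.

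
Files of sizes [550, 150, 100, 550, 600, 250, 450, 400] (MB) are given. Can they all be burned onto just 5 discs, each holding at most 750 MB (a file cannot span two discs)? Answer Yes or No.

A valid assignment using 5 discs:
  disc 1: 600 + 150 = 750
  disc 2: 550 + 100 = 650
  disc 3: 550 = 550
  disc 4: 450 + 250 = 700
  disc 5: 400 = 400
Every load is within 750 MB, so 5 discs suffice.

Yes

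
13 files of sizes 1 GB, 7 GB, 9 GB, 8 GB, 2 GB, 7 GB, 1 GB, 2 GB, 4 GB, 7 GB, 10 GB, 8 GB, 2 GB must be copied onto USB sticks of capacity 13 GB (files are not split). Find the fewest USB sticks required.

Total = 10 + 9 + 8 + 8 + 7 + 7 + 7 + 4 + 2 + 2 + 2 + 1 + 1 = 68 GB.
Lower bound: ⌈68/13⌉ = 6 USB sticks.
Also, 7 files each exceed 13/2 GB, and no two of those can share a USB stick, so at least 7 USB sticks are needed.
A packing using 7 USB sticks:
  USB stick 1: 10 + 2 + 1 = 13
  USB stick 2: 9 + 4 = 13
  USB stick 3: 8 + 2 + 2 + 1 = 13
  USB stick 4: 8 = 8
  USB stick 5: 7 = 7
  USB stick 6: 7 = 7
  USB stick 7: 7 = 7
This matches the lower bound, so 7 is optimal.

7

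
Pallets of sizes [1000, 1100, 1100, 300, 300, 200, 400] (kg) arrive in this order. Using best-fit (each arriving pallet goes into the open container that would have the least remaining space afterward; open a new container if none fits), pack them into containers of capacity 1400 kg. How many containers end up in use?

  1000 → container 1 (new)  [load 1000/1400]
  1100 → container 2 (new)  [load 1100/1400]
  1100 → container 3 (new)  [load 1100/1400]
  300 → container 2  [load 1400/1400]
  300 → container 3  [load 1400/1400]
  200 → container 1  [load 1200/1400]
  400 → container 4 (new)  [load 400/1400]
4 containers opened.

4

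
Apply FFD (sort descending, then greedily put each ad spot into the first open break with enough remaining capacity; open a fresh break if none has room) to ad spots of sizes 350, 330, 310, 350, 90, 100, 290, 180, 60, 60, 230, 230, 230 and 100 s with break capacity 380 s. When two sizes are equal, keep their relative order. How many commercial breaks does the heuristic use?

Sorted descending: 350, 350, 330, 310, 290, 230, 230, 230, 180, 100, 100, 90, 60, 60.
  350 → break 1 (new)  [load 350/380]
  350 → break 2 (new)  [load 350/380]
  330 → break 3 (new)  [load 330/380]
  310 → break 4 (new)  [load 310/380]
  290 → break 5 (new)  [load 290/380]
  230 → break 6 (new)  [load 230/380]
  230 → break 7 (new)  [load 230/380]
  230 → break 8 (new)  [load 230/380]
  180 → break 9 (new)  [load 180/380]
  100 → break 6  [load 330/380]
  100 → break 7  [load 330/380]
  90 → break 5  [load 380/380]
  60 → break 4  [load 370/380]
  60 → break 8  [load 290/380]
9 commercial breaks opened.

9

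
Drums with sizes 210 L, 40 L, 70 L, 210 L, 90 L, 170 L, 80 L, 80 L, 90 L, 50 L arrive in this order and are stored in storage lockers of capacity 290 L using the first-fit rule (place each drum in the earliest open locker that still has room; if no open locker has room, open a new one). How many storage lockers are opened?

5

  210 → locker 1 (new)  [load 210/290]
  40 → locker 1  [load 250/290]
  70 → locker 2 (new)  [load 70/290]
  210 → locker 2  [load 280/290]
  90 → locker 3 (new)  [load 90/290]
  170 → locker 3  [load 260/290]
  80 → locker 4 (new)  [load 80/290]
  80 → locker 4  [load 160/290]
  90 → locker 4  [load 250/290]
  50 → locker 5 (new)  [load 50/290]
5 storage lockers opened.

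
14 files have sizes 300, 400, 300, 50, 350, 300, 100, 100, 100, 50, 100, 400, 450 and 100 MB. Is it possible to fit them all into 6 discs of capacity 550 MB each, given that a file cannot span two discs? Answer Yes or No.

Total = 3100 MB; ⌈3100/550⌉ = 6.
7 files each exceed half the capacity and cannot share a disc, forcing at least 7 discs.
At least 7 discs are required, but only 6 are allowed.

No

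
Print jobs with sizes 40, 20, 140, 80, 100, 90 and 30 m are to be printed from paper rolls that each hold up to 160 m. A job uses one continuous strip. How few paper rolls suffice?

Total = 140 + 100 + 90 + 80 + 40 + 30 + 20 = 500 m.
Lower bound: ⌈500/160⌉ = 4 paper rolls.
A packing using 4 paper rolls:
  roll 1: 140 + 20 = 160
  roll 2: 100 + 40 = 140
  roll 3: 90 + 30 = 120
  roll 4: 80 = 80
This matches the lower bound, so 4 is optimal.

4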